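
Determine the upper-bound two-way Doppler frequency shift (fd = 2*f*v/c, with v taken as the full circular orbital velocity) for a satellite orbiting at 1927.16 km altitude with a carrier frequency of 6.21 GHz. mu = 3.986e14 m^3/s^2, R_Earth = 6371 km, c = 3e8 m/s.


r = 8.29816e+06 m
v = sqrt(mu/r) = 6930.7103 m/s (worst-case radial velocity)
f = 6.21 GHz = 6.21e+09 Hz
fd = 2*f*v/c = 2*6.21e+09*6930.7103/3.0e+08
fd = 286931.4058 Hz

286931.4058 Hz


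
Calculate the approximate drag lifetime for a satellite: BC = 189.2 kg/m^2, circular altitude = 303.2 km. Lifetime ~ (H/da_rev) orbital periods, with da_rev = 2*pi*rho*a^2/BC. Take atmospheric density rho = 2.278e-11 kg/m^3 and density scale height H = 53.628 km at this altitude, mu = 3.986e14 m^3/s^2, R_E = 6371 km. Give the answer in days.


a = R_E + alt = 6674.2000 km = 6.6742e+06 m
da_rev = 2*pi*rho*a^2/BC = 2*pi*2.278e-11*(6.6742e+06)^2/189.2 = 33.698525 m per revolution
N = H/da_rev = 53628.0000 m / 33.698525 m = 1591.4050 revolutions
P = 2*pi*sqrt(a^3/mu) = 5426.3780 s
lifetime = N*P = 1591.4050 * 5426.3780 = 8.635565e+06 s = 99.9487 days

99.9487 days


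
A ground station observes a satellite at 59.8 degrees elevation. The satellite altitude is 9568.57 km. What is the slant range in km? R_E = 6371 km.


h = 9568.57 km, el = 59.8 deg
d = -R_E*sin(el) + sqrt((R_E*sin(el))^2 + 2*R_E*h + h^2)
d = -6371.0000*sin(1.0437) + sqrt((6371.0000*0.8642748)^2 + 2*6371.0000*9568.57 + 9568.57^2)
d = 10107.7865 km

10107.7865 km


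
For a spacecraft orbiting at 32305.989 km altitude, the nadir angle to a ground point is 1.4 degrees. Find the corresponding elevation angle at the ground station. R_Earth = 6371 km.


r = R_E + alt = 38676.9890 km
Law of sines in the satellite / Earth-center / ground-point triangle:
  sin(nadir)/R_E = sin(90 + el)/r  =>  cos(el) = (r/R_E)*sin(nadir)
cos(el) = (38676.9890 / 6371.0000) * sin(1.4 deg) = 0.1483226
el = arccos(0.1483226) = 81.4703 deg
(Earth-central angle = 90 - nadir - el = 7.1297 deg)

81.4703 degrees


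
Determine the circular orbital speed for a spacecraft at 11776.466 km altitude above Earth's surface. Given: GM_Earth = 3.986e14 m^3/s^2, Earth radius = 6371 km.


r = R_E + alt = 6371.0 + 11776.466 = 18147.4660 km = 1.8147466e+07 m
v = sqrt(mu/r) = sqrt(3.986e14 / 1.8147466e+07) = 4686.6298 m/s = 4.6866 km/s

4.6866 km/s


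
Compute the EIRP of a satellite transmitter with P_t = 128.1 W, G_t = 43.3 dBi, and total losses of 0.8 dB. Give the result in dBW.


Pt = 128.1 W = 21.0755 dBW
EIRP = Pt_dBW + Gt - losses = 21.0755 + 43.3 - 0.8 = 63.5755 dBW

63.5755 dBW


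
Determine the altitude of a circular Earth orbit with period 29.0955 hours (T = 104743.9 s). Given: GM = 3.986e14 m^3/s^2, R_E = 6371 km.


T = 104743.9 s
r = (mu*T^2/(4*pi^2))^(1/3) = (3.986e14 * 104743.9^2 / (4*pi^2))^(1/3)
r = 4.8026213e+07 m = 48026.2134 km
alt = r - R_E = 48026.2134 - 6371 = 41655.2134 km

41655.2134 km


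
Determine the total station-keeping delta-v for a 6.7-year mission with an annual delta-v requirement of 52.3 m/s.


dV = rate * years = 52.3 * 6.7
dV = 350.4100 m/s

350.4100 m/s


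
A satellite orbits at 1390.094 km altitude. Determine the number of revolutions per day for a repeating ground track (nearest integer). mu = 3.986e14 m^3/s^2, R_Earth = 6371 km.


r = 7.761094e+06 m
T = 2*pi*sqrt(r^3/mu) = 6804.4909 s = 113.4082 min
revs/day = 1440 / 113.4082 = 12.6975
Rounded: 13 revolutions per day

13 revolutions per day


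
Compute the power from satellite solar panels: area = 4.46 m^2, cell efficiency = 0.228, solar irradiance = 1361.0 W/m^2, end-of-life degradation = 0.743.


P = area * eta * S * degradation
P = 4.46 * 0.228 * 1361.0 * 0.743
P = 1028.2924 W

1028.2924 W


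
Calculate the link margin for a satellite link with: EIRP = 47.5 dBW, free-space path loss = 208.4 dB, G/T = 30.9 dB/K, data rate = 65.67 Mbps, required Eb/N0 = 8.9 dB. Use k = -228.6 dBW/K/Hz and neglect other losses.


C/N0 = EIRP - FSPL + G/T - k = 47.5 - 208.4 + 30.9 - (-228.6)
C/N0 = 98.6000 dB-Hz
R_b = 65.67 Mbps = 6.567e+07 bps -> 10*log10(R_b) = 78.1737 dB-Hz
Eb/N0 = C/N0 - 10*log10(R_b) = 98.6000 - 78.1737 = 20.4263 dB
Margin = Eb/N0 - Eb/N0_req = 20.4263 - 8.9 = 11.5263 dB (link closes)

11.5263 dB


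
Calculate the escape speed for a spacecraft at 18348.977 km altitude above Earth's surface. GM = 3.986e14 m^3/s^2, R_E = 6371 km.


r = 6371.0 + 18348.977 = 24719.9770 km = 2.4719977e+07 m
v_esc = sqrt(2*mu/r) = sqrt(2*3.986e14 / 2.4719977e+07)
v_esc = 5678.8398 m/s = 5.6788 km/s

5.6788 km/s


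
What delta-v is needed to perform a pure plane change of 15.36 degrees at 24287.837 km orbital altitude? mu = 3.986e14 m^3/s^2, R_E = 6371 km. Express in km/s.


r = 30658.8370 km = 3.0658837e+07 m
V = sqrt(mu/r) = 3605.7101 m/s
di = 15.36 deg = 0.2680826 rad
dV = 2*V*sin(di/2) = 2*3605.7101*sin(0.1340413)
dV = 963.7361 m/s = 0.9637361 km/s

0.9637 km/s


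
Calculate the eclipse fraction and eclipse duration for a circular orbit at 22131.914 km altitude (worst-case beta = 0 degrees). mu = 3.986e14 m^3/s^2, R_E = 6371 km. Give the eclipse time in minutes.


r = 28502.9140 km
T = 798.1672 min
Eclipse fraction = arcsin(R_E/r)/pi = arcsin(6371.0000/28502.9140)/pi
= arcsin(0.223521)/pi = 0.07175513
Eclipse duration = 0.07175513 * 798.1672 = 57.2726 min

57.2726 minutes


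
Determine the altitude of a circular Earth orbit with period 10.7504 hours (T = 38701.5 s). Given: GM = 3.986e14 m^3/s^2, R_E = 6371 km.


T = 38701.5 s
r = (mu*T^2/(4*pi^2))^(1/3) = (3.986e14 * 38701.5^2 / (4*pi^2))^(1/3)
r = 2.4729256e+07 m = 24729.2560 km
alt = r - R_E = 24729.2560 - 6371 = 18358.2560 km

18358.2560 km


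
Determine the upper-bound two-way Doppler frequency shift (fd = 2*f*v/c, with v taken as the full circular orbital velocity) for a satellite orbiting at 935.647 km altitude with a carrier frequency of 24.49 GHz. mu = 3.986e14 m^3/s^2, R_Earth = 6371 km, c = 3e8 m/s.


r = 7.306647e+06 m
v = sqrt(mu/r) = 7386.0048 m/s (worst-case radial velocity)
f = 24.49 GHz = 2.449e+10 Hz
fd = 2*f*v/c = 2*2.449e+10*7386.0048/3.0e+08
fd = 1.2058884e+06 Hz

1.2059e+06 Hz


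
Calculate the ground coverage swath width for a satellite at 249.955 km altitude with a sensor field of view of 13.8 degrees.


FOV = 13.8 deg = 0.2408554 rad
swath = 2 * alt * tan(FOV/2) = 2 * 249.955 * tan(0.1204277)
swath = 2 * 249.955 * 0.1210133
swath = 60.4958 km

60.4958 km


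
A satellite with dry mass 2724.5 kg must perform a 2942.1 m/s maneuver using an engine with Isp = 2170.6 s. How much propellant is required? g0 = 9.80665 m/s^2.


ve = Isp * g0 = 2170.6 * 9.80665 = 21286.314490 m/s
mass ratio = exp(dv/ve) = exp(2942.1/21286.314490) = 1.14822304
m_prop = m_dry * (mr - 1) = 2724.5 * (1.14822304 - 1)
m_prop = 403.8337 kg

403.8337 kg


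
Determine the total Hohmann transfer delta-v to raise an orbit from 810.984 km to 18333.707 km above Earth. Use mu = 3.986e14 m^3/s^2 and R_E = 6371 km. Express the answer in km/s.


r1 = 7181.9840 km = 7.181984e+06 m
r2 = 24704.7070 km = 2.4704707e+07 m
dv1 = sqrt(mu/r1)*(sqrt(2*r2/(r1+r2)) - 1) = 1823.7303 m/s
dv2 = sqrt(mu/r2)*(1 - sqrt(2*r1/(r1+r2))) = 1320.8403 m/s
total dv = |dv1| + |dv2| = 1823.7303 + 1320.8403 = 3144.5707 m/s = 3.1446 km/s

3.1446 km/s


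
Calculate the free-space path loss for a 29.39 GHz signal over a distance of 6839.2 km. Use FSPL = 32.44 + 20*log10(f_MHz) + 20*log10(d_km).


f = 29.39 GHz = 29390.0000 MHz
d = 6839.2 km
FSPL = 32.44 + 20*log10(29390.0000) + 20*log10(6839.2)
FSPL = 32.44 + 89.3640 + 76.7001
FSPL = 198.5041 dB

198.5041 dB


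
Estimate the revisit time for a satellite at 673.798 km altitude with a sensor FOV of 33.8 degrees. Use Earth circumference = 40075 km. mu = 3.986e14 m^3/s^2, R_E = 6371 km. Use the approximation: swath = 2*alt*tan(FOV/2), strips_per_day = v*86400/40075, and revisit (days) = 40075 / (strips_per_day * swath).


swath = 2*673.798*tan(0.2949606) = 409.4310 km
v = sqrt(mu/r) = 7522.0181 m/s = 7.5220 km/s
strips/day = v*86400/40075 = 7.5220*86400/40075 = 16.2172
coverage/day = strips * swath = 16.2172 * 409.4310 = 6639.8042 km
revisit = 40075 / 6639.8042 = 6.0356 days

6.0356 days


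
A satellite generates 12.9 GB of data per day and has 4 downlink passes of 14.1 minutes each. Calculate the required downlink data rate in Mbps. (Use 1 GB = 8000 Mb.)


total contact time = 4 * 14.1 * 60 = 3384.0000 s
data = 12.9 GB = 103200.0000 Mb
rate = 103200.0000 / 3384.0000 = 30.4965 Mbps

30.4965 Mbps


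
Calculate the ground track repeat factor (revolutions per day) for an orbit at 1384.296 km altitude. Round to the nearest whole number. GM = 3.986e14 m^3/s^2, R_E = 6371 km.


r = 7.755296e+06 m
T = 2*pi*sqrt(r^3/mu) = 6796.8673 s = 113.2811 min
revs/day = 1440 / 113.2811 = 12.7117
Rounded: 13 revolutions per day

13 revolutions per day


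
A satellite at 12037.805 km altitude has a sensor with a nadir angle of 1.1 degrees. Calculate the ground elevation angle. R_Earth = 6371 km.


r = R_E + alt = 18408.8050 km
Law of sines in the satellite / Earth-center / ground-point triangle:
  sin(nadir)/R_E = sin(90 + el)/r  =>  cos(el) = (r/R_E)*sin(nadir)
cos(el) = (18408.8050 / 6371.0000) * sin(1.1 deg) = 0.05547041
el = arccos(0.05547041) = 86.8201 deg
(Earth-central angle = 90 - nadir - el = 2.0799 deg)

86.8201 degrees


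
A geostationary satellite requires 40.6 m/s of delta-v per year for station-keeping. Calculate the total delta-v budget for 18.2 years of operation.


dV = rate * years = 40.6 * 18.2
dV = 738.9200 m/s

738.9200 m/s


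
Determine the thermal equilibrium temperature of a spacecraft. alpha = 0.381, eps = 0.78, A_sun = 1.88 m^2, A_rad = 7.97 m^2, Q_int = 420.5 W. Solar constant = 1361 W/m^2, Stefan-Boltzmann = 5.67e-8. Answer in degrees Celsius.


Numerator = alpha*S*A_sun + Q_int = 0.381*1361*1.88 + 420.5 = 1395.3571 W
Denominator = eps*sigma*A_rad = 0.78*5.67e-8*7.97 = 3.5248122e-07 W/K^4
T^4 = 3.9586707e+09 K^4
T = 250.8345 K = -22.3155 C

-22.3155 degrees Celsius


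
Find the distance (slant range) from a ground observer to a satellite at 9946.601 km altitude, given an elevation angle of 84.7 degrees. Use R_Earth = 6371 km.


h = 9946.601 km, el = 84.7 deg
d = -R_E*sin(el) + sqrt((R_E*sin(el))^2 + 2*R_E*h + h^2)
d = -6371.0000*sin(1.4783) + sqrt((6371.0000*0.9957247)^2 + 2*6371.0000*9946.601 + 9946.601^2)
d = 9963.2235 km

9963.2235 km


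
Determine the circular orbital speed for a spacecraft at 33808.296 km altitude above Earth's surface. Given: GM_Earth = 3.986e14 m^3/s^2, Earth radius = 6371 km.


r = R_E + alt = 6371.0 + 33808.296 = 40179.2960 km = 4.0179296e+07 m
v = sqrt(mu/r) = sqrt(3.986e14 / 4.0179296e+07) = 3149.6876 m/s = 3.1497 km/s

3.1497 km/s


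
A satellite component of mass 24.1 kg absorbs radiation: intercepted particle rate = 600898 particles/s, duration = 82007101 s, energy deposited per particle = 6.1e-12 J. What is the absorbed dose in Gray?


Total energy deposited = rate * time * E_per
  = 600898 * 82007101 * 6.1e-12 = 300.5952 J
Dose = E_total / mass = 300.5952 / 24.1
Dose = 12.4728 Gy

12.4728 Gy


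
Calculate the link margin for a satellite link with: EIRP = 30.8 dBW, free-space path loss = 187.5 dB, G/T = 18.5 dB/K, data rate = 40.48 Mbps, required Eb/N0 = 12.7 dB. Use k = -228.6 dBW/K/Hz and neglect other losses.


C/N0 = EIRP - FSPL + G/T - k = 30.8 - 187.5 + 18.5 - (-228.6)
C/N0 = 90.4000 dB-Hz
R_b = 40.48 Mbps = 4.048e+07 bps -> 10*log10(R_b) = 76.0724 dB-Hz
Eb/N0 = C/N0 - 10*log10(R_b) = 90.4000 - 76.0724 = 14.3276 dB
Margin = Eb/N0 - Eb/N0_req = 14.3276 - 12.7 = 1.6276 dB (link closes)

1.6276 dB


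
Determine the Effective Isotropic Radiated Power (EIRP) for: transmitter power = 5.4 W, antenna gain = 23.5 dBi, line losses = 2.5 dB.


Pt = 5.4 W = 7.3239 dBW
EIRP = Pt_dBW + Gt - losses = 7.3239 + 23.5 - 2.5 = 28.3239 dBW

28.3239 dBW


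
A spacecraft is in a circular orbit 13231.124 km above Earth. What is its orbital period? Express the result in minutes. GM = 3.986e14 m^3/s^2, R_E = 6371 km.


r = 19602.1240 km = 1.9602124e+07 m
T = 2*pi*sqrt(r^3/mu) = 2*pi*sqrt(7.5319841e+21 / 3.986e14)
T = 27312.7808 s = 455.2130 min

455.2130 minutes


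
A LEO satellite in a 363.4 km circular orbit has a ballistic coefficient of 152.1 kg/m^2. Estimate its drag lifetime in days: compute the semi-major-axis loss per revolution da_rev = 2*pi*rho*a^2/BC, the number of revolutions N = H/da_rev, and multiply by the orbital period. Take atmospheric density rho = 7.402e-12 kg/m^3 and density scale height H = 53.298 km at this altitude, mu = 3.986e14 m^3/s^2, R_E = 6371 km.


a = R_E + alt = 6734.4000 km = 6.7344e+06 m
da_rev = 2*pi*rho*a^2/BC = 2*pi*7.402e-12*(6.7344e+06)^2/152.1 = 13.867480 m per revolution
N = H/da_rev = 53298.0000 m / 13.867480 m = 3843.3803 revolutions
P = 2*pi*sqrt(a^3/mu) = 5499.9607 s
lifetime = N*P = 3843.3803 * 5499.9607 = 2.1138441e+07 s = 244.6579 days

244.6579 days


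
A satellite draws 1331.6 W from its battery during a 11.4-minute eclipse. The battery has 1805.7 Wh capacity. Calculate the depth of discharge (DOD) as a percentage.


E_used = P * t / 60 = 1331.6 * 11.4 / 60 = 253.0040 Wh
DOD = E_used / E_total * 100 = 253.0040 / 1805.7 * 100
DOD = 14.0114 %

14.0114 %


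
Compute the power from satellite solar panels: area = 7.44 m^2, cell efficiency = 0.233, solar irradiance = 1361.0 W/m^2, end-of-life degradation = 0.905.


P = area * eta * S * degradation
P = 7.44 * 0.233 * 1361.0 * 0.905
P = 2135.1853 W

2135.1853 W


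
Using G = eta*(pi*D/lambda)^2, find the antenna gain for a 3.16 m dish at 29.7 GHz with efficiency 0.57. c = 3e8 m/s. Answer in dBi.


lambda = c/f = 3e8 / 2.97e+10 = 0.01010101 m
G = eta*(pi*D/lambda)^2 = 0.57*(pi*3.16/0.01010101)^2
G = 550578.3824 (linear)
G = 10*log10(550578.3824) = 57.4082 dBi

57.4082 dBi


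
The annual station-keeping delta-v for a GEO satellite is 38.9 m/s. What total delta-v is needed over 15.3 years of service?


dV = rate * years = 38.9 * 15.3
dV = 595.1700 m/s

595.1700 m/s


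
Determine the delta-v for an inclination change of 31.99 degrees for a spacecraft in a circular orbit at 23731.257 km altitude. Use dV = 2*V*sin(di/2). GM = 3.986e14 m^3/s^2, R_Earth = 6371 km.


r = 30102.2570 km = 3.0102257e+07 m
V = sqrt(mu/r) = 3638.8916 m/s
di = 31.99 deg = 0.5583308 rad
dV = 2*V*sin(di/2) = 2*3638.8916*sin(0.2791654)
dV = 2005.4184 m/s = 2.0054 km/s

2.0054 km/s


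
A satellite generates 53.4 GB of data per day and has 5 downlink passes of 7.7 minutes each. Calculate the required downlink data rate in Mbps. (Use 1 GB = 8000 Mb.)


total contact time = 5 * 7.7 * 60 = 2310.0000 s
data = 53.4 GB = 427200.0000 Mb
rate = 427200.0000 / 2310.0000 = 184.9351 Mbps

184.9351 Mbps


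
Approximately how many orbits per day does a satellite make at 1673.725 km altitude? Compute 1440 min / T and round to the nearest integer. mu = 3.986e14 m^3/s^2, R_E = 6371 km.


r = 8.044725e+06 m
T = 2*pi*sqrt(r^3/mu) = 7180.8859 s = 119.6814 min
revs/day = 1440 / 119.6814 = 12.0319
Rounded: 12 revolutions per day

12 revolutions per day


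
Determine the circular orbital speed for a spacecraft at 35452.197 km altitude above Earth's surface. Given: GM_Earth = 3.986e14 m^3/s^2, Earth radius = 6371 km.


r = R_E + alt = 6371.0 + 35452.197 = 41823.1970 km = 4.1823197e+07 m
v = sqrt(mu/r) = sqrt(3.986e14 / 4.1823197e+07) = 3087.1664 m/s = 3.0872 km/s

3.0872 km/s


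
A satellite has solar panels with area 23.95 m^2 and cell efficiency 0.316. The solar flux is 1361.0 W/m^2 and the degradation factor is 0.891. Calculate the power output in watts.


P = area * eta * S * degradation
P = 23.95 * 0.316 * 1361.0 * 0.891
P = 9177.5853 W

9177.5853 W


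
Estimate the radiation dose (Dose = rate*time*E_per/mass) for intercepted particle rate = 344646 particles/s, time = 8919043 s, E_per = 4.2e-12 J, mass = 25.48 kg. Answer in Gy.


Total energy deposited = rate * time * E_per
  = 344646 * 8919043 * 4.2e-12 = 12.9104 J
Dose = E_total / mass = 12.9104 / 25.48
Dose = 0.5066889 Gy

0.5067 Gy


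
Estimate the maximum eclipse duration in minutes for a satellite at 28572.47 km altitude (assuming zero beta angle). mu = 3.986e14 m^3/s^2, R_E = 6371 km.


r = 34943.4700 km
T = 1083.4504 min
Eclipse fraction = arcsin(R_E/r)/pi = arcsin(6371.0000/34943.4700)/pi
= arcsin(0.182323)/pi = 0.05836167
Eclipse duration = 0.05836167 * 1083.4504 = 63.2320 min

63.2320 minutes


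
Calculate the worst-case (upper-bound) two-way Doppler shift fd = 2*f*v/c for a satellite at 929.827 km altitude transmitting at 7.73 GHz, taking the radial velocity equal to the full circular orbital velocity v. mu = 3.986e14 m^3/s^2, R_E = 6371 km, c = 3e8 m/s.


r = 7.300827e+06 m
v = sqrt(mu/r) = 7388.9481 m/s (worst-case radial velocity)
f = 7.73 GHz = 7.73e+09 Hz
fd = 2*f*v/c = 2*7.73e+09*7388.9481/3.0e+08
fd = 380777.1275 Hz

380777.1275 Hz


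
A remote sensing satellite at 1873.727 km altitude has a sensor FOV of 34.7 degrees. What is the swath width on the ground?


FOV = 34.7 deg = 0.6056293 rad
swath = 2 * alt * tan(FOV/2) = 2 * 1873.727 * tan(0.3028146)
swath = 2 * 1873.727 * 0.3124229
swath = 1170.7904 km

1170.7904 km


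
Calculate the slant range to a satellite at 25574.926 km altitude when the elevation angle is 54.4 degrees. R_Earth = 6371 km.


h = 25574.926 km, el = 54.4 deg
d = -R_E*sin(el) + sqrt((R_E*sin(el))^2 + 2*R_E*h + h^2)
d = -6371.0000*sin(0.9494591) + sqrt((6371.0000*0.8131008)^2 + 2*6371.0000*25574.926 + 25574.926^2)
d = 26549.6530 km

26549.6530 km


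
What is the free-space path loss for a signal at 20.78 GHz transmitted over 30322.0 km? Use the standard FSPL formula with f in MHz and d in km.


f = 20.78 GHz = 20780.0000 MHz
d = 30322.0 km
FSPL = 32.44 + 20*log10(20780.0000) + 20*log10(30322.0)
FSPL = 32.44 + 86.3529 + 89.6352
FSPL = 208.4281 dB

208.4281 dB


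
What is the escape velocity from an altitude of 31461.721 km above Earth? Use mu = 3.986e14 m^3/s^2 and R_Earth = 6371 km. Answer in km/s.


r = 6371.0 + 31461.721 = 37832.7210 km = 3.7832721e+07 m
v_esc = sqrt(2*mu/r) = sqrt(2*3.986e14 / 3.7832721e+07)
v_esc = 4590.3929 m/s = 4.5904 km/s

4.5904 km/s


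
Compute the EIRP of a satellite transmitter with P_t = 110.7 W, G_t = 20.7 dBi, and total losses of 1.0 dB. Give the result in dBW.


Pt = 110.7 W = 20.4415 dBW
EIRP = Pt_dBW + Gt - losses = 20.4415 + 20.7 - 1.0 = 40.1415 dBW

40.1415 dBW


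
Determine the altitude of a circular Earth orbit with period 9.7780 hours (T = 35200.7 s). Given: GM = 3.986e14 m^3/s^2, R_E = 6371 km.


T = 35200.7 s
r = (mu*T^2/(4*pi^2))^(1/3) = (3.986e14 * 35200.7^2 / (4*pi^2))^(1/3)
r = 2.3214538e+07 m = 23214.5384 km
alt = r - R_E = 23214.5384 - 6371 = 16843.5384 km

16843.5384 km


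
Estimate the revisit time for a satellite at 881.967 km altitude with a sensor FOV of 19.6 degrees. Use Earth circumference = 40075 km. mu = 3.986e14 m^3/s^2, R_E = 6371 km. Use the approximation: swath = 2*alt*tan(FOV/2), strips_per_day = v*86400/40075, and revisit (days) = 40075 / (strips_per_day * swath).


swath = 2*881.967*tan(0.1710423) = 304.6843 km
v = sqrt(mu/r) = 7413.2867 m/s = 7.4133 km/s
strips/day = v*86400/40075 = 7.4133*86400/40075 = 15.9827
coverage/day = strips * swath = 15.9827 * 304.6843 = 4869.6875 km
revisit = 40075 / 4869.6875 = 8.2295 days

8.2295 days


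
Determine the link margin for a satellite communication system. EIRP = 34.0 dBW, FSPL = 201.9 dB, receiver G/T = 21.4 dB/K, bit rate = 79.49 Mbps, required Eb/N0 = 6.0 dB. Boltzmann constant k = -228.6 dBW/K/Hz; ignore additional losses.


C/N0 = EIRP - FSPL + G/T - k = 34.0 - 201.9 + 21.4 - (-228.6)
C/N0 = 82.1000 dB-Hz
R_b = 79.49 Mbps = 7.949e+07 bps -> 10*log10(R_b) = 79.0031 dB-Hz
Eb/N0 = C/N0 - 10*log10(R_b) = 82.1000 - 79.0031 = 3.0969 dB
Margin = Eb/N0 - Eb/N0_req = 3.0969 - 6.0 = -2.9031 dB (negative margin: link does not close)

-2.9031 dB


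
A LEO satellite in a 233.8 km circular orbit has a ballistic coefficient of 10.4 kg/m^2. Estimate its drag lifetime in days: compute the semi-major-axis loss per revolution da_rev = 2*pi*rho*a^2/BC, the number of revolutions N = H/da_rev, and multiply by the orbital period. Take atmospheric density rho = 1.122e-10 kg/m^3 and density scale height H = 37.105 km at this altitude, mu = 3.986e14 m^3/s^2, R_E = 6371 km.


a = R_E + alt = 6604.8000 km = 6.6048e+06 m
da_rev = 2*pi*rho*a^2/BC = 2*pi*1.122e-10*(6.6048e+06)^2/10.4 = 2957.050412 m per revolution
N = H/da_rev = 37105.0000 m / 2957.050412 m = 12.5480 revolutions
P = 2*pi*sqrt(a^3/mu) = 5341.9612 s
lifetime = N*P = 12.5480 * 5341.9612 = 67030.8051 s = 0.7758195 days

0.7758 days


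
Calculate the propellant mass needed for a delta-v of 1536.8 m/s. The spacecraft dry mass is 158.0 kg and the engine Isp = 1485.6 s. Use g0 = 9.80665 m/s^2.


ve = Isp * g0 = 1485.6 * 9.80665 = 14568.759240 m/s
mass ratio = exp(dv/ve) = exp(1536.8/14568.759240) = 1.11125054
m_prop = m_dry * (mr - 1) = 158.0 * (1.11125054 - 1)
m_prop = 17.5776 kg

17.5776 kg


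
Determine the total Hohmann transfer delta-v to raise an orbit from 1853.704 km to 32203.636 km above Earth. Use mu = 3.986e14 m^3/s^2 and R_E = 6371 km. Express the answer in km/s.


r1 = 8224.7040 km = 8.224704e+06 m
r2 = 38574.6360 km = 3.8574636e+07 m
dv1 = sqrt(mu/r1)*(sqrt(2*r2/(r1+r2)) - 1) = 1976.7014 m/s
dv2 = sqrt(mu/r2)*(1 - sqrt(2*r1/(r1+r2))) = 1308.7508 m/s
total dv = |dv1| + |dv2| = 1976.7014 + 1308.7508 = 3285.4522 m/s = 3.2855 km/s

3.2855 km/s


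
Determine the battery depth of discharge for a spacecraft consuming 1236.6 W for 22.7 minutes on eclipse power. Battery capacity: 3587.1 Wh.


E_used = P * t / 60 = 1236.6 * 22.7 / 60 = 467.8470 Wh
DOD = E_used / E_total * 100 = 467.8470 / 3587.1 * 100
DOD = 13.0425 %

13.0425 %


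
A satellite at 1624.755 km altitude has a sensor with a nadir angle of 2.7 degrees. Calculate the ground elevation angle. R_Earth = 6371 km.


r = R_E + alt = 7995.7550 km
Law of sines in the satellite / Earth-center / ground-point triangle:
  sin(nadir)/R_E = sin(90 + el)/r  =>  cos(el) = (r/R_E)*sin(nadir)
cos(el) = (7995.7550 / 6371.0000) * sin(2.7 deg) = 0.0591197
el = arccos(0.0591197) = 86.6107 deg
(Earth-central angle = 90 - nadir - el = 0.6892859 deg)

86.6107 degrees


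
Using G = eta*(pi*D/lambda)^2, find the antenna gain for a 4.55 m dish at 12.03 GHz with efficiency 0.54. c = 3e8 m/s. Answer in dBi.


lambda = c/f = 3e8 / 1.203e+10 = 0.02493766 m
G = eta*(pi*D/lambda)^2 = 0.54*(pi*4.55/0.02493766)^2
G = 177421.0086 (linear)
G = 10*log10(177421.0086) = 52.4901 dBi

52.4901 dBi


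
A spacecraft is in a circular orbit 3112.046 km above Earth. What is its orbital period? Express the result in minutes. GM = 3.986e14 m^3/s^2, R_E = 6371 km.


r = 9483.0460 km = 9.483046e+06 m
T = 2*pi*sqrt(r^3/mu) = 2*pi*sqrt(8.5279289e+20 / 3.986e14)
T = 9190.3702 s = 153.1728 min

153.1728 minutes


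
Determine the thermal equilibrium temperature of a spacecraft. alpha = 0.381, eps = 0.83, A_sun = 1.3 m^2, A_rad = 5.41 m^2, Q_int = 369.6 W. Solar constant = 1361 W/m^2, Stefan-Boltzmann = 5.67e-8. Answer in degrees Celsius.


Numerator = alpha*S*A_sun + Q_int = 0.381*1361*1.3 + 369.6 = 1043.7033 W
Denominator = eps*sigma*A_rad = 0.83*5.67e-8*5.41 = 2.5460001e-07 W/K^4
T^4 = 4.0993844e+09 K^4
T = 253.0345 K = -20.1155 C

-20.1155 degrees Celsius


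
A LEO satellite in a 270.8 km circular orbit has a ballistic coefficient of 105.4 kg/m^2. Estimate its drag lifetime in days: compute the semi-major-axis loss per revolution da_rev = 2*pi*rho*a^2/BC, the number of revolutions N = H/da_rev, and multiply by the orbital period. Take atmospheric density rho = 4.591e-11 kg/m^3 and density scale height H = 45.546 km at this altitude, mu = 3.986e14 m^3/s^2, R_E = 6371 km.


a = R_E + alt = 6641.8000 km = 6.6418e+06 m
da_rev = 2*pi*rho*a^2/BC = 2*pi*4.591e-11*(6.6418e+06)^2/105.4 = 120.730817 m per revolution
N = H/da_rev = 45546.0000 m / 120.730817 m = 377.2525 revolutions
P = 2*pi*sqrt(a^3/mu) = 5386.9124 s
lifetime = N*P = 377.2525 * 5386.9124 = 2.0322261e+06 s = 23.5211 days

23.5211 days


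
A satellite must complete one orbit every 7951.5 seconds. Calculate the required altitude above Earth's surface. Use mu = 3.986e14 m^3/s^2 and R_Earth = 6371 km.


T = 7951.5 s
r = (mu*T^2/(4*pi^2))^(1/3) = (3.986e14 * 7951.5^2 / (4*pi^2))^(1/3)
r = 8.6104377e+06 m = 8610.4377 km
alt = r - R_E = 8610.4377 - 6371 = 2239.4377 km

2239.4377 km


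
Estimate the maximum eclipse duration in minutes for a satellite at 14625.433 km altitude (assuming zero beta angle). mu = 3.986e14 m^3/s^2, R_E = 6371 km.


r = 20996.4330 km
T = 504.6360 min
Eclipse fraction = arcsin(R_E/r)/pi = arcsin(6371.0000/20996.4330)/pi
= arcsin(0.3034325)/pi = 0.09813269
Eclipse duration = 0.09813269 * 504.6360 = 49.5213 min

49.5213 minutes


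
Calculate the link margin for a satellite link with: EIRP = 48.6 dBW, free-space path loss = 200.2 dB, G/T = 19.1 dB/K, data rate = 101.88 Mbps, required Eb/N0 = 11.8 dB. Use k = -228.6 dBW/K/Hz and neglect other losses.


C/N0 = EIRP - FSPL + G/T - k = 48.6 - 200.2 + 19.1 - (-228.6)
C/N0 = 96.1000 dB-Hz
R_b = 101.88 Mbps = 1.0188e+08 bps -> 10*log10(R_b) = 80.0809 dB-Hz
Eb/N0 = C/N0 - 10*log10(R_b) = 96.1000 - 80.0809 = 16.0191 dB
Margin = Eb/N0 - Eb/N0_req = 16.0191 - 11.8 = 4.2191 dB (link closes)

4.2191 dB


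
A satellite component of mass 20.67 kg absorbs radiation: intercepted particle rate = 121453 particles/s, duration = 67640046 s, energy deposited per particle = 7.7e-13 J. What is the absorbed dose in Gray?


Total energy deposited = rate * time * E_per
  = 121453 * 67640046 * 7.7e-13 = 6.3256 J
Dose = E_total / mass = 6.3256 / 20.67
Dose = 0.3060289 Gy

0.3060 Gy


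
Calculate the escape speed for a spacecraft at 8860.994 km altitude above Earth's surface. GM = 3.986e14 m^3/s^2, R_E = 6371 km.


r = 6371.0 + 8860.994 = 15231.9940 km = 1.5231994e+07 m
v_esc = sqrt(2*mu/r) = sqrt(2*3.986e14 / 1.5231994e+07)
v_esc = 7234.4458 m/s = 7.2344 km/s

7.2344 km/s


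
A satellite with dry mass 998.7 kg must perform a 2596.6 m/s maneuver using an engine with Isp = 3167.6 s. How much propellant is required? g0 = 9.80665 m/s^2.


ve = Isp * g0 = 3167.6 * 9.80665 = 31063.544540 m/s
mass ratio = exp(dv/ve) = exp(2596.6/31063.544540) = 1.08718300
m_prop = m_dry * (mr - 1) = 998.7 * (1.08718300 - 1)
m_prop = 87.0697 kg

87.0697 kg


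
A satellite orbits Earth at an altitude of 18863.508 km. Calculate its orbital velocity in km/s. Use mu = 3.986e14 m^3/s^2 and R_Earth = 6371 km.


r = R_E + alt = 6371.0 + 18863.508 = 25234.5080 km = 2.5234508e+07 m
v = sqrt(mu/r) = sqrt(3.986e14 / 2.5234508e+07) = 3974.3968 m/s = 3.9744 km/s

3.9744 km/s


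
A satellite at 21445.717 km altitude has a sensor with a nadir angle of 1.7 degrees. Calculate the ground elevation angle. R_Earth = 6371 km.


r = R_E + alt = 27816.7170 km
Law of sines in the satellite / Earth-center / ground-point triangle:
  sin(nadir)/R_E = sin(90 + el)/r  =>  cos(el) = (r/R_E)*sin(nadir)
cos(el) = (27816.7170 / 6371.0000) * sin(1.7 deg) = 0.1295272
el = arccos(0.1295272) = 82.5577 deg
(Earth-central angle = 90 - nadir - el = 5.7423 deg)

82.5577 degrees


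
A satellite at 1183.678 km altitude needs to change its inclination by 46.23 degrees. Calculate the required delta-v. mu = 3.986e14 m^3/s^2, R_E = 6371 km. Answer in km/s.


r = 7554.6780 km = 7.554678e+06 m
V = sqrt(mu/r) = 7263.7463 m/s
di = 46.23 deg = 0.8068657 rad
dV = 2*V*sin(di/2) = 2*7263.7463*sin(0.4034329)
dV = 5703.1727 m/s = 5.7032 km/s

5.7032 km/s


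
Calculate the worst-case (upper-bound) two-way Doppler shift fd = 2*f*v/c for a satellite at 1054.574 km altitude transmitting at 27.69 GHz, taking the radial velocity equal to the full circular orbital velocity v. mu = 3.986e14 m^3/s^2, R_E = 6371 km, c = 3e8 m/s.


r = 7.425574e+06 m
v = sqrt(mu/r) = 7326.6194 m/s (worst-case radial velocity)
f = 27.69 GHz = 2.769e+10 Hz
fd = 2*f*v/c = 2*2.769e+10*7326.6194/3.0e+08
fd = 1.3524939e+06 Hz

1.3525e+06 Hz


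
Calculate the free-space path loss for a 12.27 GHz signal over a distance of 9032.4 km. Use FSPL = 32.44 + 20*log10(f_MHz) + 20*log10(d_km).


f = 12.27 GHz = 12270.0000 MHz
d = 9032.4 km
FSPL = 32.44 + 20*log10(12270.0000) + 20*log10(9032.4)
FSPL = 32.44 + 81.7769 + 79.1161
FSPL = 193.3330 dB

193.3330 dB


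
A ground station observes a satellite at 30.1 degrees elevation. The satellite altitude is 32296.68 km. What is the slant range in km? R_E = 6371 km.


h = 32296.68 km, el = 30.1 deg
d = -R_E*sin(el) + sqrt((R_E*sin(el))^2 + 2*R_E*h + h^2)
d = -6371.0000*sin(0.5253441) + sqrt((6371.0000*0.5015107)^2 + 2*6371.0000*32296.68 + 32296.68^2)
d = 35077.6939 km

35077.6939 km


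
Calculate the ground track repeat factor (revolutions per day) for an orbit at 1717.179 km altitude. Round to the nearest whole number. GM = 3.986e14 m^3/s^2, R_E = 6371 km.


r = 8.088179e+06 m
T = 2*pi*sqrt(r^3/mu) = 7239.1463 s = 120.6524 min
revs/day = 1440 / 120.6524 = 11.9351
Rounded: 12 revolutions per day

12 revolutions per day


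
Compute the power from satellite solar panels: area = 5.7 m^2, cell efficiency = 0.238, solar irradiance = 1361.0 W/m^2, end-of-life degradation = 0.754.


P = area * eta * S * degradation
P = 5.7 * 0.238 * 1361.0 * 0.754
P = 1392.1348 W

1392.1348 W


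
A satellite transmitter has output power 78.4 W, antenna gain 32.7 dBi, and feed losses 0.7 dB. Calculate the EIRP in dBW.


Pt = 78.4 W = 18.9432 dBW
EIRP = Pt_dBW + Gt - losses = 18.9432 + 32.7 - 0.7 = 50.9432 dBW

50.9432 dBW


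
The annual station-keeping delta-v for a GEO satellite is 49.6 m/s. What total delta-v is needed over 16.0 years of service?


dV = rate * years = 49.6 * 16.0
dV = 793.6000 m/s

793.6000 m/s


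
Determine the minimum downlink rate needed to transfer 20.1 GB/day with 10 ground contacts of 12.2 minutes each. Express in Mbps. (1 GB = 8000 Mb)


total contact time = 10 * 12.2 * 60 = 7320.0000 s
data = 20.1 GB = 160800.0000 Mb
rate = 160800.0000 / 7320.0000 = 21.9672 Mbps

21.9672 Mbps


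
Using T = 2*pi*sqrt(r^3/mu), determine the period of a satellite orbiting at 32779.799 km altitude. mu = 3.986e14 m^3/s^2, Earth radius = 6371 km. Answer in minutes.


r = 39150.7990 km = 3.9150799e+07 m
T = 2*pi*sqrt(r^3/mu) = 2*pi*sqrt(6.000976e+22 / 3.986e14)
T = 77094.2816 s = 1284.9047 min

1284.9047 minutes


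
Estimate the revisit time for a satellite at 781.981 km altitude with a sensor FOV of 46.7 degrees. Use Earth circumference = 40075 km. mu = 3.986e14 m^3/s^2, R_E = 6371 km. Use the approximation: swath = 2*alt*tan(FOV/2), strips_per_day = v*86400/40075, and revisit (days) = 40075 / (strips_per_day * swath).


swath = 2*781.981*tan(0.4075344) = 675.1670 km
v = sqrt(mu/r) = 7464.9192 m/s = 7.4649 km/s
strips/day = v*86400/40075 = 7.4649*86400/40075 = 16.0940
coverage/day = strips * swath = 16.0940 * 675.1670 = 10866.1710 km
revisit = 40075 / 10866.1710 = 3.6881 days

3.6881 days


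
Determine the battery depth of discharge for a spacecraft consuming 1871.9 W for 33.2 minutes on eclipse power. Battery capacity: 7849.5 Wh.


E_used = P * t / 60 = 1871.9 * 33.2 / 60 = 1035.7847 Wh
DOD = E_used / E_total * 100 = 1035.7847 / 7849.5 * 100
DOD = 13.1955 %

13.1955 %


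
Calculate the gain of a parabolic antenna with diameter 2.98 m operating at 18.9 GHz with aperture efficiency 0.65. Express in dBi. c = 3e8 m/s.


lambda = c/f = 3e8 / 1.89e+10 = 0.01587302 m
G = eta*(pi*D/lambda)^2 = 0.65*(pi*2.98/0.01587302)^2
G = 226113.6232 (linear)
G = 10*log10(226113.6232) = 53.5433 dBi

53.5433 dBi


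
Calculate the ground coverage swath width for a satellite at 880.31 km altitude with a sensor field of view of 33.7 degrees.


FOV = 33.7 deg = 0.588176 rad
swath = 2 * alt * tan(FOV/2) = 2 * 880.31 * tan(0.294088)
swath = 2 * 880.31 * 0.3028703
swath = 533.2394 km

533.2394 km


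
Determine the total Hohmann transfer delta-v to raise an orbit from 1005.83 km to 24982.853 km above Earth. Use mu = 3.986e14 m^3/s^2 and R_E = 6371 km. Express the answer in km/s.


r1 = 7376.8300 km = 7.37683e+06 m
r2 = 31353.8530 km = 3.1353853e+07 m
dv1 = sqrt(mu/r1)*(sqrt(2*r2/(r1+r2)) - 1) = 2002.5525 m/s
dv2 = sqrt(mu/r2)*(1 - sqrt(2*r1/(r1+r2))) = 1364.9003 m/s
total dv = |dv1| + |dv2| = 2002.5525 + 1364.9003 = 3367.4529 m/s = 3.3675 km/s

3.3675 km/s


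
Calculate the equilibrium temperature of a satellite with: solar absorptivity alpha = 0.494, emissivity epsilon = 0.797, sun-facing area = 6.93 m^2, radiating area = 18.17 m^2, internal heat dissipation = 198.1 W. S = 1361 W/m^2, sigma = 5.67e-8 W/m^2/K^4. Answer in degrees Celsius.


Numerator = alpha*S*A_sun + Q_int = 0.494*1361*6.93 + 198.1 = 4857.3746 W
Denominator = eps*sigma*A_rad = 0.797*5.67e-8*18.17 = 8.2110048e-07 W/K^4
T^4 = 5.9156884e+09 K^4
T = 277.3329 K = 4.1829 C

4.1829 degrees Celsius


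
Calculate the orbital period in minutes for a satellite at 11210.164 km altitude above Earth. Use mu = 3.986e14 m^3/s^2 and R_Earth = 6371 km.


r = 17581.1640 km = 1.7581164e+07 m
T = 2*pi*sqrt(r^3/mu) = 2*pi*sqrt(5.4342908e+21 / 3.986e14)
T = 23199.7155 s = 386.6619 min

386.6619 minutes


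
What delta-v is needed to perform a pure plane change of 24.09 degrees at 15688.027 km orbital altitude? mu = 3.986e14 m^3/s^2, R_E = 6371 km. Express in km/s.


r = 22059.0270 km = 2.2059027e+07 m
V = sqrt(mu/r) = 4250.8470 m/s
di = 24.09 deg = 0.4204498 rad
dV = 2*V*sin(di/2) = 2*4250.8470*sin(0.2102249)
dV = 1774.1323 m/s = 1.7741 km/s

1.7741 km/s


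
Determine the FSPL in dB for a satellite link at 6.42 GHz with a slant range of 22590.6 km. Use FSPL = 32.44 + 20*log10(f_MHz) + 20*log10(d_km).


f = 6.42 GHz = 6420.0000 MHz
d = 22590.6 km
FSPL = 32.44 + 20*log10(6420.0000) + 20*log10(22590.6)
FSPL = 32.44 + 76.1507 + 87.0786
FSPL = 195.6693 dB

195.6693 dB


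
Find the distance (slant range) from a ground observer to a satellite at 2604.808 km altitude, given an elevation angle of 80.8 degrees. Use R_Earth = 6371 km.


h = 2604.808 km, el = 80.8 deg
d = -R_E*sin(el) + sqrt((R_E*sin(el))^2 + 2*R_E*h + h^2)
d = -6371.0000*sin(1.4102) + sqrt((6371.0000*0.9871363)^2 + 2*6371.0000*2604.808 + 2604.808^2)
d = 2628.7784 km

2628.7784 km


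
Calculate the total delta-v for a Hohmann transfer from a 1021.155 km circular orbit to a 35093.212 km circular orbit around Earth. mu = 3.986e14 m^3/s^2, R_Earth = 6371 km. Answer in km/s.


r1 = 7392.1550 km = 7.392155e+06 m
r2 = 41464.2120 km = 4.1464212e+07 m
dv1 = sqrt(mu/r1)*(sqrt(2*r2/(r1+r2)) - 1) = 2223.8040 m/s
dv2 = sqrt(mu/r2)*(1 - sqrt(2*r1/(r1+r2))) = 1394.9223 m/s
total dv = |dv1| + |dv2| = 2223.8040 + 1394.9223 = 3618.7263 m/s = 3.6187 km/s

3.6187 km/s


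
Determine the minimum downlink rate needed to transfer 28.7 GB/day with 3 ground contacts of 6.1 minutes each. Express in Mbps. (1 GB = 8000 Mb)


total contact time = 3 * 6.1 * 60 = 1098.0000 s
data = 28.7 GB = 229600.0000 Mb
rate = 229600.0000 / 1098.0000 = 209.1075 Mbps

209.1075 Mbps


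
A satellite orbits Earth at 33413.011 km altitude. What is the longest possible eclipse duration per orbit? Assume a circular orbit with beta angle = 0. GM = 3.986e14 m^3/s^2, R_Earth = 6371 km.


r = 39784.0110 km
T = 1316.2028 min
Eclipse fraction = arcsin(R_E/r)/pi = arcsin(6371.0000/39784.0110)/pi
= arcsin(0.1601397)/pi = 0.05119448
Eclipse duration = 0.05119448 * 1316.2028 = 67.3823 min

67.3823 minutes


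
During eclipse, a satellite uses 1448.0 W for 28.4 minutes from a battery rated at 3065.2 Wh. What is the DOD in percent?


E_used = P * t / 60 = 1448.0 * 28.4 / 60 = 685.3867 Wh
DOD = E_used / E_total * 100 = 685.3867 / 3065.2 * 100
DOD = 22.3603 %

22.3603 %


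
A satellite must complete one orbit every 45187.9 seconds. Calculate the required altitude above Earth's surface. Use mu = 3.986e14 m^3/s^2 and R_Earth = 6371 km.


T = 45187.9 s
r = (mu*T^2/(4*pi^2))^(1/3) = (3.986e14 * 45187.9^2 / (4*pi^2))^(1/3)
r = 2.7420411e+07 m = 27420.4109 km
alt = r - R_E = 27420.4109 - 6371 = 21049.4109 km

21049.4109 km


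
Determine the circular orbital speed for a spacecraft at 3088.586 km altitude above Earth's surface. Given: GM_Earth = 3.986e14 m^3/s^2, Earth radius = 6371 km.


r = R_E + alt = 6371.0 + 3088.586 = 9459.5860 km = 9.459586e+06 m
v = sqrt(mu/r) = sqrt(3.986e14 / 9.459586e+06) = 6491.3135 m/s = 6.4913 km/s

6.4913 km/s


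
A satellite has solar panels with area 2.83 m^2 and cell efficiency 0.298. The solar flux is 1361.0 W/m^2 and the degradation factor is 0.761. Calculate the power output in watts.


P = area * eta * S * degradation
P = 2.83 * 0.298 * 1361.0 * 0.761
P = 873.4649 W

873.4649 W


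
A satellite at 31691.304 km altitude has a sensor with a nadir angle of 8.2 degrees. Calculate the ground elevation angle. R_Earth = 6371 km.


r = R_E + alt = 38062.3040 km
Law of sines in the satellite / Earth-center / ground-point triangle:
  sin(nadir)/R_E = sin(90 + el)/r  =>  cos(el) = (r/R_E)*sin(nadir)
cos(el) = (38062.3040 / 6371.0000) * sin(8.2 deg) = 0.8521089
el = arccos(0.8521089) = 31.5582 deg
(Earth-central angle = 90 - nadir - el = 50.2418 deg)

31.5582 degrees


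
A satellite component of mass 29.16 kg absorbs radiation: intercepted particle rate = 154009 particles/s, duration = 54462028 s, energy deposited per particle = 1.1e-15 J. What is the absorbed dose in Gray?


Total energy deposited = rate * time * E_per
  = 154009 * 54462028 * 1.1e-15 = 0.009226407 J
Dose = E_total / mass = 0.009226407 / 29.16
Dose = 3.1640627e-04 Gy

3.1641e-04 Gy


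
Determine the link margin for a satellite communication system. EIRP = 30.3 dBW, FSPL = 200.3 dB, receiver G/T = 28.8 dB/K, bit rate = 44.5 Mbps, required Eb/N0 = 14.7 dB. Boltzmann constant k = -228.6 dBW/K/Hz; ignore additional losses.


C/N0 = EIRP - FSPL + G/T - k = 30.3 - 200.3 + 28.8 - (-228.6)
C/N0 = 87.4000 dB-Hz
R_b = 44.5 Mbps = 4.45e+07 bps -> 10*log10(R_b) = 76.4836 dB-Hz
Eb/N0 = C/N0 - 10*log10(R_b) = 87.4000 - 76.4836 = 10.9164 dB
Margin = Eb/N0 - Eb/N0_req = 10.9164 - 14.7 = -3.7836 dB (negative margin: link does not close)

-3.7836 dB


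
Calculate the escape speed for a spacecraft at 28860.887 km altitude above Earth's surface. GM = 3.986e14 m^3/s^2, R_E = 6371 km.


r = 6371.0 + 28860.887 = 35231.8870 km = 3.5231887e+07 m
v_esc = sqrt(2*mu/r) = sqrt(2*3.986e14 / 3.5231887e+07)
v_esc = 4756.8088 m/s = 4.7568 km/s

4.7568 km/s


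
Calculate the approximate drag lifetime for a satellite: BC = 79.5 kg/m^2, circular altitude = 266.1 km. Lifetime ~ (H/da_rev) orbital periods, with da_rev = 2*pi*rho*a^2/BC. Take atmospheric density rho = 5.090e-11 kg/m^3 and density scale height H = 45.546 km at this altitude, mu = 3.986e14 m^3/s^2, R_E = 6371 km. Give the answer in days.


a = R_E + alt = 6637.1000 km = 6.6371e+06 m
da_rev = 2*pi*rho*a^2/BC = 2*pi*5.090e-11*(6.6371e+06)^2/79.5 = 177.209600 m per revolution
N = H/da_rev = 45546.0000 m / 177.209600 m = 257.0177 revolutions
P = 2*pi*sqrt(a^3/mu) = 5381.1954 s
lifetime = N*P = 257.0177 * 5381.1954 = 1.3830624e+06 s = 16.0077 days

16.0077 days


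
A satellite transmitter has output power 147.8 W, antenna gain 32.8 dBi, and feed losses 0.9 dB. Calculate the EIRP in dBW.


Pt = 147.8 W = 21.6967 dBW
EIRP = Pt_dBW + Gt - losses = 21.6967 + 32.8 - 0.9 = 53.5967 dBW

53.5967 dBW


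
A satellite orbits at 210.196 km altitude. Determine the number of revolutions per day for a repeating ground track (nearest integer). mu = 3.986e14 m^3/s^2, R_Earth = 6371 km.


r = 6.581196e+06 m
T = 2*pi*sqrt(r^3/mu) = 5313.3504 s = 88.5558 min
revs/day = 1440 / 88.5558 = 16.2609
Rounded: 16 revolutions per day

16 revolutions per day


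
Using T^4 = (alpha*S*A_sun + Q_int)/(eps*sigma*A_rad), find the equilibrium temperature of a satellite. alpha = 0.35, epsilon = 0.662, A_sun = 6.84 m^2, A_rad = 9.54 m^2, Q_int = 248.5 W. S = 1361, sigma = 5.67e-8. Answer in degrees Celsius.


Numerator = alpha*S*A_sun + Q_int = 0.35*1361*6.84 + 248.5 = 3506.7340 W
Denominator = eps*sigma*A_rad = 0.662*5.67e-8*9.54 = 3.5808772e-07 W/K^4
T^4 = 9.7929469e+09 K^4
T = 314.5780 K = 41.4280 C

41.4280 degrees Celsius
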